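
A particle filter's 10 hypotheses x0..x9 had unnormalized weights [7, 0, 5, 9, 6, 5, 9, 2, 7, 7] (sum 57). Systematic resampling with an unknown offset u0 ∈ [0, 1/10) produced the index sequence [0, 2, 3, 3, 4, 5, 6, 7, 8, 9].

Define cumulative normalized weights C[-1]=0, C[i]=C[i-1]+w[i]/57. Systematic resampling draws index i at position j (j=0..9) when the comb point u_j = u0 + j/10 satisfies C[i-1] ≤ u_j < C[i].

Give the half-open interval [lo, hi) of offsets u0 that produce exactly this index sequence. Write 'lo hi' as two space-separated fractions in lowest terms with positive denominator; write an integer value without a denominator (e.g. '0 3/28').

C = [7/57, 7/57, 4/19, 7/19, 9/19, 32/57, 41/57, 43/57, 50/57, 1]
j=0 picked index 0: u0 ∈ [0, 7/57)
j=1 picked index 2: u0 ∈ [13/570, 21/190)
j=2 picked index 3: u0 ∈ [1/95, 16/95)
j=3 picked index 3: u0 ∈ [-17/190, 13/190)
j=4 picked index 4: u0 ∈ [-3/95, 7/95)
j=5 picked index 5: u0 ∈ [-1/38, 7/114)
j=6 picked index 6: u0 ∈ [-11/285, 34/285)
j=7 picked index 7: u0 ∈ [11/570, 31/570)
j=8 picked index 8: u0 ∈ [-13/285, 22/285)
j=9 picked index 9: u0 ∈ [-13/570, 1/10)
intersection: [13/570, 31/570)

13/570 31/570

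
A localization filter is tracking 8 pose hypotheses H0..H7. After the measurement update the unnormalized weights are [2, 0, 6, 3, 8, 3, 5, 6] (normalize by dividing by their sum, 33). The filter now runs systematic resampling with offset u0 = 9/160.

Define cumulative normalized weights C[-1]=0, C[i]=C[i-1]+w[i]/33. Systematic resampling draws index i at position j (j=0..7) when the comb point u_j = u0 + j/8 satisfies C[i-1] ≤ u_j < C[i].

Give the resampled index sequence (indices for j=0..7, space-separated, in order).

0 2 3 4 4 6 6 7

C = [2/33, 2/33, 8/33, 1/3, 19/33, 2/3, 9/11, 1]
j=0: u_0=9/160 ∈ [0, 2/33) → index 0
j=1: u_1=29/160 ∈ [2/33, 8/33) → index 2
j=2: u_2=49/160 ∈ [8/33, 1/3) → index 3
j=3: u_3=69/160 ∈ [1/3, 19/33) → index 4
j=4: u_4=89/160 ∈ [1/3, 19/33) → index 4
j=5: u_5=109/160 ∈ [2/3, 9/11) → index 6
j=6: u_6=129/160 ∈ [2/3, 9/11) → index 6
j=7: u_7=149/160 ∈ [9/11, 1) → index 7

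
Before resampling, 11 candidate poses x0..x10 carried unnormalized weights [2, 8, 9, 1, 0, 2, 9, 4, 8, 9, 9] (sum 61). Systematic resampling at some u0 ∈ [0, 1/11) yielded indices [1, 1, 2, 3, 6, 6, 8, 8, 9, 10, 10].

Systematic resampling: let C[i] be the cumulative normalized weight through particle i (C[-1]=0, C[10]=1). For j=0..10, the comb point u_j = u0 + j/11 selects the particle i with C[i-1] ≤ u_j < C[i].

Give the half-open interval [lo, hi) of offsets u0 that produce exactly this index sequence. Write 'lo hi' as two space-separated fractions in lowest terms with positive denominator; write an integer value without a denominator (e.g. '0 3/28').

C = [2/61, 10/61, 19/61, 20/61, 20/61, 22/61, 31/61, 35/61, 43/61, 52/61, 1]
j=0 picked index 1: u0 ∈ [2/61, 10/61)
j=1 picked index 1: u0 ∈ [-39/671, 49/671)
j=2 picked index 2: u0 ∈ [-12/671, 87/671)
j=3 picked index 3: u0 ∈ [26/671, 37/671)
j=4 picked index 6: u0 ∈ [-2/671, 97/671)
j=5 picked index 6: u0 ∈ [-63/671, 36/671)
j=6 picked index 8: u0 ∈ [19/671, 107/671)
j=7 picked index 8: u0 ∈ [-42/671, 46/671)
j=8 picked index 9: u0 ∈ [-15/671, 84/671)
j=9 picked index 10: u0 ∈ [23/671, 2/11)
j=10 picked index 10: u0 ∈ [-38/671, 1/11)
intersection: [26/671, 36/671)

26/671 36/671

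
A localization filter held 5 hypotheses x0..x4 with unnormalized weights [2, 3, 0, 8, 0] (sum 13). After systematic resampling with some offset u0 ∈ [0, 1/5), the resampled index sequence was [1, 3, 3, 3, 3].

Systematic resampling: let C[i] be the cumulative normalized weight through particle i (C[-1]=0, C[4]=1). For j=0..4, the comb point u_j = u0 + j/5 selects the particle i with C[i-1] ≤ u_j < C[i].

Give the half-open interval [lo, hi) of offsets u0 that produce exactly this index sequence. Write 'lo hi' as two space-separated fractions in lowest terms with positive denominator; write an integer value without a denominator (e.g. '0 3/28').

12/65 1/5

C = [2/13, 5/13, 5/13, 1, 1]
j=0 picked index 1: u0 ∈ [2/13, 5/13)
j=1 picked index 3: u0 ∈ [12/65, 4/5)
j=2 picked index 3: u0 ∈ [-1/65, 3/5)
j=3 picked index 3: u0 ∈ [-14/65, 2/5)
j=4 picked index 3: u0 ∈ [-27/65, 1/5)
intersection: [12/65, 1/5)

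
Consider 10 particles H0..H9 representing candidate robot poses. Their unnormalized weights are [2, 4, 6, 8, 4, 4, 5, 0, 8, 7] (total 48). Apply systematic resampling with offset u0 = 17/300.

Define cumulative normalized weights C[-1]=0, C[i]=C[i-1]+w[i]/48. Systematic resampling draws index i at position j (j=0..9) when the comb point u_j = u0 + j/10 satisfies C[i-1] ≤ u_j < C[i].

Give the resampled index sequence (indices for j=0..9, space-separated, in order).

C = [1/24, 1/8, 1/4, 5/12, 1/2, 7/12, 11/16, 11/16, 41/48, 1]
j=0: u_0=17/300 ∈ [1/24, 1/8) → index 1
j=1: u_1=47/300 ∈ [1/8, 1/4) → index 2
j=2: u_2=77/300 ∈ [1/4, 5/12) → index 3
j=3: u_3=107/300 ∈ [1/4, 5/12) → index 3
j=4: u_4=137/300 ∈ [5/12, 1/2) → index 4
j=5: u_5=167/300 ∈ [1/2, 7/12) → index 5
j=6: u_6=197/300 ∈ [7/12, 11/16) → index 6
j=7: u_7=227/300 ∈ [11/16, 41/48) → index 8
j=8: u_8=257/300 ∈ [41/48, 1) → index 9
j=9: u_9=287/300 ∈ [41/48, 1) → index 9

1 2 3 3 4 5 6 8 9 9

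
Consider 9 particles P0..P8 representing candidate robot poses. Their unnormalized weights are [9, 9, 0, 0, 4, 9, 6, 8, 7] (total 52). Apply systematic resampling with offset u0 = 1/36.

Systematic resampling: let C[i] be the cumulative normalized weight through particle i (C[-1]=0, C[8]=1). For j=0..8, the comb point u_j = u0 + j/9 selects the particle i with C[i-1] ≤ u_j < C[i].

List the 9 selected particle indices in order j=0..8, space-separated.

0 0 1 4 5 5 6 7 8

C = [9/52, 9/26, 9/26, 9/26, 11/26, 31/52, 37/52, 45/52, 1]
j=0: u_0=1/36 ∈ [0, 9/52) → index 0
j=1: u_1=5/36 ∈ [0, 9/52) → index 0
j=2: u_2=1/4 ∈ [9/52, 9/26) → index 1
j=3: u_3=13/36 ∈ [9/26, 11/26) → index 4
j=4: u_4=17/36 ∈ [11/26, 31/52) → index 5
j=5: u_5=7/12 ∈ [11/26, 31/52) → index 5
j=6: u_6=25/36 ∈ [31/52, 37/52) → index 6
j=7: u_7=29/36 ∈ [37/52, 45/52) → index 7
j=8: u_8=11/12 ∈ [45/52, 1) → index 8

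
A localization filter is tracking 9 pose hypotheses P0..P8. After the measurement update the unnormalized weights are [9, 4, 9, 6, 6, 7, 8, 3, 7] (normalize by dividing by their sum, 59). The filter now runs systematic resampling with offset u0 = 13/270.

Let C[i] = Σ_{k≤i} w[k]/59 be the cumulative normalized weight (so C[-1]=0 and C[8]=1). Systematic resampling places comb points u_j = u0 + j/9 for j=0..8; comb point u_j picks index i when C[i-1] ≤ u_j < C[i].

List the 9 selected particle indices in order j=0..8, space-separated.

0 1 2 3 4 5 6 6 8

C = [9/59, 13/59, 22/59, 28/59, 34/59, 41/59, 49/59, 52/59, 1]
j=0: u_0=13/270 ∈ [0, 9/59) → index 0
j=1: u_1=43/270 ∈ [9/59, 13/59) → index 1
j=2: u_2=73/270 ∈ [13/59, 22/59) → index 2
j=3: u_3=103/270 ∈ [22/59, 28/59) → index 3
j=4: u_4=133/270 ∈ [28/59, 34/59) → index 4
j=5: u_5=163/270 ∈ [34/59, 41/59) → index 5
j=6: u_6=193/270 ∈ [41/59, 49/59) → index 6
j=7: u_7=223/270 ∈ [41/59, 49/59) → index 6
j=8: u_8=253/270 ∈ [52/59, 1) → index 8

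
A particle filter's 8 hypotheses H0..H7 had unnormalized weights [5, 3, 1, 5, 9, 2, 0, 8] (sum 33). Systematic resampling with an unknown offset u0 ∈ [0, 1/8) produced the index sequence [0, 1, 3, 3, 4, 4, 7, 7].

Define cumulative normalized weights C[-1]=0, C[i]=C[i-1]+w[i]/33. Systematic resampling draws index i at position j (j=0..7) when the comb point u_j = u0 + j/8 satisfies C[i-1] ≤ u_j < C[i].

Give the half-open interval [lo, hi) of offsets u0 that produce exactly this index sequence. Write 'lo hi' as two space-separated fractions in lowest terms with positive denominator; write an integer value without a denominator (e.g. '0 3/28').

7/264 13/264

C = [5/33, 8/33, 3/11, 14/33, 23/33, 25/33, 25/33, 1]
j=0 picked index 0: u0 ∈ [0, 5/33)
j=1 picked index 1: u0 ∈ [7/264, 31/264)
j=2 picked index 3: u0 ∈ [1/44, 23/132)
j=3 picked index 3: u0 ∈ [-9/88, 13/264)
j=4 picked index 4: u0 ∈ [-5/66, 13/66)
j=5 picked index 4: u0 ∈ [-53/264, 19/264)
j=6 picked index 7: u0 ∈ [1/132, 1/4)
j=7 picked index 7: u0 ∈ [-31/264, 1/8)
intersection: [7/264, 13/264)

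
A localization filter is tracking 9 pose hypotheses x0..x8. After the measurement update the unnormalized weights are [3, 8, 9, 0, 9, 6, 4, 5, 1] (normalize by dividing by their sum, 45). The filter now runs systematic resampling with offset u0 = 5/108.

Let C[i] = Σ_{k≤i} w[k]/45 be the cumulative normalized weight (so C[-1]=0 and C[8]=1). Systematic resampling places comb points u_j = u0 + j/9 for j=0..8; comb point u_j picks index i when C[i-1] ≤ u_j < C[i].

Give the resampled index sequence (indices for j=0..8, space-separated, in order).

C = [1/15, 11/45, 4/9, 4/9, 29/45, 7/9, 13/15, 44/45, 1]
j=0: u_0=5/108 ∈ [0, 1/15) → index 0
j=1: u_1=17/108 ∈ [1/15, 11/45) → index 1
j=2: u_2=29/108 ∈ [11/45, 4/9) → index 2
j=3: u_3=41/108 ∈ [11/45, 4/9) → index 2
j=4: u_4=53/108 ∈ [4/9, 29/45) → index 4
j=5: u_5=65/108 ∈ [4/9, 29/45) → index 4
j=6: u_6=77/108 ∈ [29/45, 7/9) → index 5
j=7: u_7=89/108 ∈ [7/9, 13/15) → index 6
j=8: u_8=101/108 ∈ [13/15, 44/45) → index 7

0 1 2 2 4 4 5 6 7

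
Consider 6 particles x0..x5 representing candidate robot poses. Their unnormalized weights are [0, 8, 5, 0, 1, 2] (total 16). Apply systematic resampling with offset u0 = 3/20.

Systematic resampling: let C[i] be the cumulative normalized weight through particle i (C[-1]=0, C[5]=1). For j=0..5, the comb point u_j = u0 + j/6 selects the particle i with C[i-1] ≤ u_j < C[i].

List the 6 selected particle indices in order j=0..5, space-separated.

C = [0, 1/2, 13/16, 13/16, 7/8, 1]
j=0: u_0=3/20 ∈ [0, 1/2) → index 1
j=1: u_1=19/60 ∈ [0, 1/2) → index 1
j=2: u_2=29/60 ∈ [0, 1/2) → index 1
j=3: u_3=13/20 ∈ [1/2, 13/16) → index 2
j=4: u_4=49/60 ∈ [13/16, 7/8) → index 4
j=5: u_5=59/60 ∈ [7/8, 1) → index 5

1 1 1 2 4 5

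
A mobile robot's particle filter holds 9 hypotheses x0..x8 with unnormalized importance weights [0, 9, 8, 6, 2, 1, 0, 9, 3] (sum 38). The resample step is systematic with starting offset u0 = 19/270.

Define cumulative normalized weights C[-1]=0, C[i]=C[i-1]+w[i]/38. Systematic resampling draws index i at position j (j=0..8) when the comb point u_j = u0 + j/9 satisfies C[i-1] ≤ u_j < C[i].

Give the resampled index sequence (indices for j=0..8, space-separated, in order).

1 1 2 2 3 4 7 7 8

C = [0, 9/38, 17/38, 23/38, 25/38, 13/19, 13/19, 35/38, 1]
j=0: u_0=19/270 ∈ [0, 9/38) → index 1
j=1: u_1=49/270 ∈ [0, 9/38) → index 1
j=2: u_2=79/270 ∈ [9/38, 17/38) → index 2
j=3: u_3=109/270 ∈ [9/38, 17/38) → index 2
j=4: u_4=139/270 ∈ [17/38, 23/38) → index 3
j=5: u_5=169/270 ∈ [23/38, 25/38) → index 4
j=6: u_6=199/270 ∈ [13/19, 35/38) → index 7
j=7: u_7=229/270 ∈ [13/19, 35/38) → index 7
j=8: u_8=259/270 ∈ [35/38, 1) → index 8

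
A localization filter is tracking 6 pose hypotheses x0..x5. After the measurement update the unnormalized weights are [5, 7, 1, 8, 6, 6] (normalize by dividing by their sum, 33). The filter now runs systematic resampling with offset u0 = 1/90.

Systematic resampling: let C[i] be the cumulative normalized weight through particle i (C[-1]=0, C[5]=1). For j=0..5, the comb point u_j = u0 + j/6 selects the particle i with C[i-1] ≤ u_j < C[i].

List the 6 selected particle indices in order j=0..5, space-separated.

C = [5/33, 4/11, 13/33, 7/11, 9/11, 1]
j=0: u_0=1/90 ∈ [0, 5/33) → index 0
j=1: u_1=8/45 ∈ [5/33, 4/11) → index 1
j=2: u_2=31/90 ∈ [5/33, 4/11) → index 1
j=3: u_3=23/45 ∈ [13/33, 7/11) → index 3
j=4: u_4=61/90 ∈ [7/11, 9/11) → index 4
j=5: u_5=38/45 ∈ [9/11, 1) → index 5

0 1 1 3 4 5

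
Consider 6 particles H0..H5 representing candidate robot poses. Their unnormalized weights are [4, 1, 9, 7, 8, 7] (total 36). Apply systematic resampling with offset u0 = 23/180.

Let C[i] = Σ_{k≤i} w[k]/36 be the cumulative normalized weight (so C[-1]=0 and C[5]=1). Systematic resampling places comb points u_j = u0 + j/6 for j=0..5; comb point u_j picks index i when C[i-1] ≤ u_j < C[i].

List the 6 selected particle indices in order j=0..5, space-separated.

1 2 3 4 4 5

C = [1/9, 5/36, 7/18, 7/12, 29/36, 1]
j=0: u_0=23/180 ∈ [1/9, 5/36) → index 1
j=1: u_1=53/180 ∈ [5/36, 7/18) → index 2
j=2: u_2=83/180 ∈ [7/18, 7/12) → index 3
j=3: u_3=113/180 ∈ [7/12, 29/36) → index 4
j=4: u_4=143/180 ∈ [7/12, 29/36) → index 4
j=5: u_5=173/180 ∈ [29/36, 1) → index 5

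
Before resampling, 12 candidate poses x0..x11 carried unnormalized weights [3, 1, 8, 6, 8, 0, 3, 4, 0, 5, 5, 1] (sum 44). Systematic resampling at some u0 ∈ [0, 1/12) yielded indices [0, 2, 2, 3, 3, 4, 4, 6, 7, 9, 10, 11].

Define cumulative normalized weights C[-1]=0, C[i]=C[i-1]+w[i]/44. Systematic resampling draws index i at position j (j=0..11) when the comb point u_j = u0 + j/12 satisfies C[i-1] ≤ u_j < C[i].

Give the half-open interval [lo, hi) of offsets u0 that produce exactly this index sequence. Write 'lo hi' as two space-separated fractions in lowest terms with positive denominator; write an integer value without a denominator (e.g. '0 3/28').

2/33 3/44

C = [3/44, 1/11, 3/11, 9/22, 13/22, 13/22, 29/44, 3/4, 3/4, 19/22, 43/44, 1]
j=0 picked index 0: u0 ∈ [0, 3/44)
j=1 picked index 2: u0 ∈ [1/132, 25/132)
j=2 picked index 2: u0 ∈ [-5/66, 7/66)
j=3 picked index 3: u0 ∈ [1/44, 7/44)
j=4 picked index 3: u0 ∈ [-2/33, 5/66)
j=5 picked index 4: u0 ∈ [-1/132, 23/132)
j=6 picked index 4: u0 ∈ [-1/11, 1/11)
j=7 picked index 6: u0 ∈ [1/132, 5/66)
j=8 picked index 7: u0 ∈ [-1/132, 1/12)
j=9 picked index 9: u0 ∈ [0, 5/44)
j=10 picked index 10: u0 ∈ [1/33, 19/132)
j=11 picked index 11: u0 ∈ [2/33, 1/12)
intersection: [2/33, 3/44)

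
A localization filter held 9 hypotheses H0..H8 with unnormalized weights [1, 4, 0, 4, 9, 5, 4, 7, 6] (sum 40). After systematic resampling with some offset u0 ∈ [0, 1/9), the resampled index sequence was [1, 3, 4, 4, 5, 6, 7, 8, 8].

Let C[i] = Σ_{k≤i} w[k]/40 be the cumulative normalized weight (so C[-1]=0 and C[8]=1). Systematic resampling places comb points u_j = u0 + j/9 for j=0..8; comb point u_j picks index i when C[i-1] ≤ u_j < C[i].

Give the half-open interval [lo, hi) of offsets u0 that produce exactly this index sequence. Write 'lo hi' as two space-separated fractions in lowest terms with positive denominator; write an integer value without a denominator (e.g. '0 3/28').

13/180 1/9

C = [1/40, 1/8, 1/8, 9/40, 9/20, 23/40, 27/40, 17/20, 1]
j=0 picked index 1: u0 ∈ [1/40, 1/8)
j=1 picked index 3: u0 ∈ [1/72, 41/360)
j=2 picked index 4: u0 ∈ [1/360, 41/180)
j=3 picked index 4: u0 ∈ [-13/120, 7/60)
j=4 picked index 5: u0 ∈ [1/180, 47/360)
j=5 picked index 6: u0 ∈ [7/360, 43/360)
j=6 picked index 7: u0 ∈ [1/120, 11/60)
j=7 picked index 8: u0 ∈ [13/180, 2/9)
j=8 picked index 8: u0 ∈ [-7/180, 1/9)
intersection: [13/180, 1/9)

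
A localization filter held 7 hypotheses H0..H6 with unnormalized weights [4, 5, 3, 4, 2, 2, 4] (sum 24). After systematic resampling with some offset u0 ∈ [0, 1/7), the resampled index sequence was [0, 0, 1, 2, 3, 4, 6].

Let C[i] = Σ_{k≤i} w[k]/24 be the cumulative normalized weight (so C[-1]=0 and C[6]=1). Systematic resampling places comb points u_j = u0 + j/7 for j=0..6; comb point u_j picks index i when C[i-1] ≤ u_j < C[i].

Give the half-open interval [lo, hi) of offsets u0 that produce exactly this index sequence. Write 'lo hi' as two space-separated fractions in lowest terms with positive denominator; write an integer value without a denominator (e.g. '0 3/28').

0 1/42

C = [1/6, 3/8, 1/2, 2/3, 3/4, 5/6, 1]
j=0 picked index 0: u0 ∈ [0, 1/6)
j=1 picked index 0: u0 ∈ [-1/7, 1/42)
j=2 picked index 1: u0 ∈ [-5/42, 5/56)
j=3 picked index 2: u0 ∈ [-3/56, 1/14)
j=4 picked index 3: u0 ∈ [-1/14, 2/21)
j=5 picked index 4: u0 ∈ [-1/21, 1/28)
j=6 picked index 6: u0 ∈ [-1/42, 1/7)
intersection: [0, 1/42)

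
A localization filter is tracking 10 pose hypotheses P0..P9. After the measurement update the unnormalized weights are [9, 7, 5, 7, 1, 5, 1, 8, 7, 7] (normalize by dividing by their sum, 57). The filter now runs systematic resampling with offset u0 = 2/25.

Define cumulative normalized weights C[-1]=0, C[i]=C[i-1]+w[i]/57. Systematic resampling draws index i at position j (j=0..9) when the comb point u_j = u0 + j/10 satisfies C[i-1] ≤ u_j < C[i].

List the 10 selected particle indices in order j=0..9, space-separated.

C = [3/19, 16/57, 7/19, 28/57, 29/57, 34/57, 35/57, 43/57, 50/57, 1]
j=0: u_0=2/25 ∈ [0, 3/19) → index 0
j=1: u_1=9/50 ∈ [3/19, 16/57) → index 1
j=2: u_2=7/25 ∈ [3/19, 16/57) → index 1
j=3: u_3=19/50 ∈ [7/19, 28/57) → index 3
j=4: u_4=12/25 ∈ [7/19, 28/57) → index 3
j=5: u_5=29/50 ∈ [29/57, 34/57) → index 5
j=6: u_6=17/25 ∈ [35/57, 43/57) → index 7
j=7: u_7=39/50 ∈ [43/57, 50/57) → index 8
j=8: u_8=22/25 ∈ [50/57, 1) → index 9
j=9: u_9=49/50 ∈ [50/57, 1) → index 9

0 1 1 3 3 5 7 8 9 9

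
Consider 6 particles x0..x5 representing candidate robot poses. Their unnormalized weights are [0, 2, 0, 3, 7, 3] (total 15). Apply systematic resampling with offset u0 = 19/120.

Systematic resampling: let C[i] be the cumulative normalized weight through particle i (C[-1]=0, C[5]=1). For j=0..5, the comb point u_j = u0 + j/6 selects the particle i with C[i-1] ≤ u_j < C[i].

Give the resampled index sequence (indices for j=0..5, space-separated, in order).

3 3 4 4 5 5

C = [0, 2/15, 2/15, 1/3, 4/5, 1]
j=0: u_0=19/120 ∈ [2/15, 1/3) → index 3
j=1: u_1=13/40 ∈ [2/15, 1/3) → index 3
j=2: u_2=59/120 ∈ [1/3, 4/5) → index 4
j=3: u_3=79/120 ∈ [1/3, 4/5) → index 4
j=4: u_4=33/40 ∈ [4/5, 1) → index 5
j=5: u_5=119/120 ∈ [4/5, 1) → index 5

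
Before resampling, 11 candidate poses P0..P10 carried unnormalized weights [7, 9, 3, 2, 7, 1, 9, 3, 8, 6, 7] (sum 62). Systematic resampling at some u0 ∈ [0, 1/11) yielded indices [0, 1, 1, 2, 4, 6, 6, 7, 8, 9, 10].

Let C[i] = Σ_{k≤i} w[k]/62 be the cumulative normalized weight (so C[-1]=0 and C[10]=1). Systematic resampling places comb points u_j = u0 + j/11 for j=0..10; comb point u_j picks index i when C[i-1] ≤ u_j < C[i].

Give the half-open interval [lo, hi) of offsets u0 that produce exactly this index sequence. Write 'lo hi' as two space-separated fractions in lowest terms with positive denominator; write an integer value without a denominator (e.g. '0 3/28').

C = [7/62, 8/31, 19/62, 21/62, 14/31, 29/62, 19/31, 41/62, 49/62, 55/62, 1]
j=0 picked index 0: u0 ∈ [0, 7/62)
j=1 picked index 1: u0 ∈ [15/682, 57/341)
j=2 picked index 1: u0 ∈ [-47/682, 26/341)
j=3 picked index 2: u0 ∈ [-5/341, 23/682)
j=4 picked index 4: u0 ∈ [-17/682, 30/341)
j=5 picked index 6: u0 ∈ [9/682, 54/341)
j=6 picked index 6: u0 ∈ [-53/682, 23/341)
j=7 picked index 7: u0 ∈ [-8/341, 17/682)
j=8 picked index 8: u0 ∈ [-45/682, 43/682)
j=9 picked index 9: u0 ∈ [-19/682, 47/682)
j=10 picked index 10: u0 ∈ [-15/682, 1/11)
intersection: [15/682, 17/682)

15/682 17/682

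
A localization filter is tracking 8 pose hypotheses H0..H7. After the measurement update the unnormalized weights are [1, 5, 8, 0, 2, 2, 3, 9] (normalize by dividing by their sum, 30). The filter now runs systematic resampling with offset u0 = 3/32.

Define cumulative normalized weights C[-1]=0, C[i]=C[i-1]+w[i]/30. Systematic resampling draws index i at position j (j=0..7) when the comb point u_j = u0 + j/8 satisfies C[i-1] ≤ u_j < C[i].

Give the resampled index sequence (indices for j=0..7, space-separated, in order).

1 2 2 4 5 7 7 7

C = [1/30, 1/5, 7/15, 7/15, 8/15, 3/5, 7/10, 1]
j=0: u_0=3/32 ∈ [1/30, 1/5) → index 1
j=1: u_1=7/32 ∈ [1/5, 7/15) → index 2
j=2: u_2=11/32 ∈ [1/5, 7/15) → index 2
j=3: u_3=15/32 ∈ [7/15, 8/15) → index 4
j=4: u_4=19/32 ∈ [8/15, 3/5) → index 5
j=5: u_5=23/32 ∈ [7/10, 1) → index 7
j=6: u_6=27/32 ∈ [7/10, 1) → index 7
j=7: u_7=31/32 ∈ [7/10, 1) → index 7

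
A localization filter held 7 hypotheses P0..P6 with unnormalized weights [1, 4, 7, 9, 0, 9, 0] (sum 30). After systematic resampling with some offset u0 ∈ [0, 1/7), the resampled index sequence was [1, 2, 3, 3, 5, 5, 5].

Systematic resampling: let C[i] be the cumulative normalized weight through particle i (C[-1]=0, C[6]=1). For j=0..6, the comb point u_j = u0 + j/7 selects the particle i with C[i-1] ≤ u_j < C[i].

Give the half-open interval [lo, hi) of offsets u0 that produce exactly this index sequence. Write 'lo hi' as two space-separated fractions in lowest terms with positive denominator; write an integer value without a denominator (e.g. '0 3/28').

9/70 1/7

C = [1/30, 1/6, 2/5, 7/10, 7/10, 1, 1]
j=0 picked index 1: u0 ∈ [1/30, 1/6)
j=1 picked index 2: u0 ∈ [1/42, 9/35)
j=2 picked index 3: u0 ∈ [4/35, 29/70)
j=3 picked index 3: u0 ∈ [-1/35, 19/70)
j=4 picked index 5: u0 ∈ [9/70, 3/7)
j=5 picked index 5: u0 ∈ [-1/70, 2/7)
j=6 picked index 5: u0 ∈ [-11/70, 1/7)
intersection: [9/70, 1/7)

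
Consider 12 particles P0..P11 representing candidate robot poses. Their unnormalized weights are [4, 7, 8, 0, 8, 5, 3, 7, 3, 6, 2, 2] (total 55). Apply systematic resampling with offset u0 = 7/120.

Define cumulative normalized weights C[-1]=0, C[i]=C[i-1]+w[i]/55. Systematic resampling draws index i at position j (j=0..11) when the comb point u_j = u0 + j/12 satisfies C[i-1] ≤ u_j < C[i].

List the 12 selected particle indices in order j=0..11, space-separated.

0 1 2 2 4 4 5 7 7 8 9 11

C = [4/55, 1/5, 19/55, 19/55, 27/55, 32/55, 7/11, 42/55, 9/11, 51/55, 53/55, 1]
j=0: u_0=7/120 ∈ [0, 4/55) → index 0
j=1: u_1=17/120 ∈ [4/55, 1/5) → index 1
j=2: u_2=9/40 ∈ [1/5, 19/55) → index 2
j=3: u_3=37/120 ∈ [1/5, 19/55) → index 2
j=4: u_4=47/120 ∈ [19/55, 27/55) → index 4
j=5: u_5=19/40 ∈ [19/55, 27/55) → index 4
j=6: u_6=67/120 ∈ [27/55, 32/55) → index 5
j=7: u_7=77/120 ∈ [7/11, 42/55) → index 7
j=8: u_8=29/40 ∈ [7/11, 42/55) → index 7
j=9: u_9=97/120 ∈ [42/55, 9/11) → index 8
j=10: u_10=107/120 ∈ [9/11, 51/55) → index 9
j=11: u_11=39/40 ∈ [53/55, 1) → index 11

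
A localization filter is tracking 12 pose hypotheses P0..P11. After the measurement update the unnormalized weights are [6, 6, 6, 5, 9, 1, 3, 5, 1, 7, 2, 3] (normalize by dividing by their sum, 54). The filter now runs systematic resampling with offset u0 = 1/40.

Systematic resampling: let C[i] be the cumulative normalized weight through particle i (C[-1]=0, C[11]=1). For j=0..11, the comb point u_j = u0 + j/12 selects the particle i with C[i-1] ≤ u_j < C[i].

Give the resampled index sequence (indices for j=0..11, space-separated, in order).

0 0 1 2 3 4 4 5 7 8 9 10

C = [1/9, 2/9, 1/3, 23/54, 16/27, 11/18, 2/3, 41/54, 7/9, 49/54, 17/18, 1]
j=0: u_0=1/40 ∈ [0, 1/9) → index 0
j=1: u_1=13/120 ∈ [0, 1/9) → index 0
j=2: u_2=23/120 ∈ [1/9, 2/9) → index 1
j=3: u_3=11/40 ∈ [2/9, 1/3) → index 2
j=4: u_4=43/120 ∈ [1/3, 23/54) → index 3
j=5: u_5=53/120 ∈ [23/54, 16/27) → index 4
j=6: u_6=21/40 ∈ [23/54, 16/27) → index 4
j=7: u_7=73/120 ∈ [16/27, 11/18) → index 5
j=8: u_8=83/120 ∈ [2/3, 41/54) → index 7
j=9: u_9=31/40 ∈ [41/54, 7/9) → index 8
j=10: u_10=103/120 ∈ [7/9, 49/54) → index 9
j=11: u_11=113/120 ∈ [49/54, 17/18) → index 10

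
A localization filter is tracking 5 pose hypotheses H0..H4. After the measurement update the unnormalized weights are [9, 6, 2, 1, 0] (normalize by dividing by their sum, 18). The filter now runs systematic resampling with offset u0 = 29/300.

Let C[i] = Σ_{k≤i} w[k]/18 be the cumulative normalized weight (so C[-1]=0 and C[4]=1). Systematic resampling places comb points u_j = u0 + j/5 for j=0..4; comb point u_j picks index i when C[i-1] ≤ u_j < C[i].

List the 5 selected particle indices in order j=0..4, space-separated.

C = [1/2, 5/6, 17/18, 1, 1]
j=0: u_0=29/300 ∈ [0, 1/2) → index 0
j=1: u_1=89/300 ∈ [0, 1/2) → index 0
j=2: u_2=149/300 ∈ [0, 1/2) → index 0
j=3: u_3=209/300 ∈ [1/2, 5/6) → index 1
j=4: u_4=269/300 ∈ [5/6, 17/18) → index 2

0 0 0 1 2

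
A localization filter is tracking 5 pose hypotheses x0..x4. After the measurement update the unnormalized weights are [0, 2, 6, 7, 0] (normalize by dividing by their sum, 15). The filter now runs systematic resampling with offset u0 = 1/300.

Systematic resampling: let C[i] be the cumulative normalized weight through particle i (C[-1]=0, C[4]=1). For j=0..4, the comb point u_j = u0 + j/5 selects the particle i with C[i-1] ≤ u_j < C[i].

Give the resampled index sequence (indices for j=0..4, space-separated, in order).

1 2 2 3 3

C = [0, 2/15, 8/15, 1, 1]
j=0: u_0=1/300 ∈ [0, 2/15) → index 1
j=1: u_1=61/300 ∈ [2/15, 8/15) → index 2
j=2: u_2=121/300 ∈ [2/15, 8/15) → index 2
j=3: u_3=181/300 ∈ [8/15, 1) → index 3
j=4: u_4=241/300 ∈ [8/15, 1) → index 3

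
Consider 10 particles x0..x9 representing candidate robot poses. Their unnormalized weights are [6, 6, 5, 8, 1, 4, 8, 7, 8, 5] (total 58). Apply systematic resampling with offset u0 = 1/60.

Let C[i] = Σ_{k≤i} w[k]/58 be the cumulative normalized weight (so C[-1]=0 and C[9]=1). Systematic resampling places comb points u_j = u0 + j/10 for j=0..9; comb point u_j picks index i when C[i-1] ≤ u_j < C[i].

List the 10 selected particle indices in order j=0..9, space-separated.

C = [3/29, 6/29, 17/58, 25/58, 13/29, 15/29, 19/29, 45/58, 53/58, 1]
j=0: u_0=1/60 ∈ [0, 3/29) → index 0
j=1: u_1=7/60 ∈ [3/29, 6/29) → index 1
j=2: u_2=13/60 ∈ [6/29, 17/58) → index 2
j=3: u_3=19/60 ∈ [17/58, 25/58) → index 3
j=4: u_4=5/12 ∈ [17/58, 25/58) → index 3
j=5: u_5=31/60 ∈ [13/29, 15/29) → index 5
j=6: u_6=37/60 ∈ [15/29, 19/29) → index 6
j=7: u_7=43/60 ∈ [19/29, 45/58) → index 7
j=8: u_8=49/60 ∈ [45/58, 53/58) → index 8
j=9: u_9=11/12 ∈ [53/58, 1) → index 9

0 1 2 3 3 5 6 7 8 9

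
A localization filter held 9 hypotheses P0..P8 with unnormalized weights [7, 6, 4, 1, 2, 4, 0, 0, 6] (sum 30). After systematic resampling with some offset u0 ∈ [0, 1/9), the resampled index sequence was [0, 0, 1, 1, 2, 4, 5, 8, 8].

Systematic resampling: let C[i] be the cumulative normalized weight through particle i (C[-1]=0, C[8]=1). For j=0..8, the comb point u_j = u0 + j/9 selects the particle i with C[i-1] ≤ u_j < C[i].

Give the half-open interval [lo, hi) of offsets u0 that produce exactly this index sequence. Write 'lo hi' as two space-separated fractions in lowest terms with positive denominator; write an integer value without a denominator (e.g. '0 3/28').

2/45 1/10

C = [7/30, 13/30, 17/30, 3/5, 2/3, 4/5, 4/5, 4/5, 1]
j=0 picked index 0: u0 ∈ [0, 7/30)
j=1 picked index 0: u0 ∈ [-1/9, 11/90)
j=2 picked index 1: u0 ∈ [1/90, 19/90)
j=3 picked index 1: u0 ∈ [-1/10, 1/10)
j=4 picked index 2: u0 ∈ [-1/90, 11/90)
j=5 picked index 4: u0 ∈ [2/45, 1/9)
j=6 picked index 5: u0 ∈ [0, 2/15)
j=7 picked index 8: u0 ∈ [1/45, 2/9)
j=8 picked index 8: u0 ∈ [-4/45, 1/9)
intersection: [2/45, 1/10)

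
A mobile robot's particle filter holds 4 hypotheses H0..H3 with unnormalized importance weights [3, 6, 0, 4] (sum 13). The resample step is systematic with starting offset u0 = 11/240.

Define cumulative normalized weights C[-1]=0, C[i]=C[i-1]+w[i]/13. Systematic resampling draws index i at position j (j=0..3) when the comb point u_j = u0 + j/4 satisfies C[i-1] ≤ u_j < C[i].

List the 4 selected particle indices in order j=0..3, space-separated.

0 1 1 3

C = [3/13, 9/13, 9/13, 1]
j=0: u_0=11/240 ∈ [0, 3/13) → index 0
j=1: u_1=71/240 ∈ [3/13, 9/13) → index 1
j=2: u_2=131/240 ∈ [3/13, 9/13) → index 1
j=3: u_3=191/240 ∈ [9/13, 1) → index 3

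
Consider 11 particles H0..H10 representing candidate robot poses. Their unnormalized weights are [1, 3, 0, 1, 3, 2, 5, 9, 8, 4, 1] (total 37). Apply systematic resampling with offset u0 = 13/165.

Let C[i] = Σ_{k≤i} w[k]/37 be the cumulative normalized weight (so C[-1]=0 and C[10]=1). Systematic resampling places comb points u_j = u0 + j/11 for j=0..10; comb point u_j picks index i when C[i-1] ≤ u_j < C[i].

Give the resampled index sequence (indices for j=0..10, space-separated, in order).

C = [1/37, 4/37, 4/37, 5/37, 8/37, 10/37, 15/37, 24/37, 32/37, 36/37, 1]
j=0: u_0=13/165 ∈ [1/37, 4/37) → index 1
j=1: u_1=28/165 ∈ [5/37, 8/37) → index 4
j=2: u_2=43/165 ∈ [8/37, 10/37) → index 5
j=3: u_3=58/165 ∈ [10/37, 15/37) → index 6
j=4: u_4=73/165 ∈ [15/37, 24/37) → index 7
j=5: u_5=8/15 ∈ [15/37, 24/37) → index 7
j=6: u_6=103/165 ∈ [15/37, 24/37) → index 7
j=7: u_7=118/165 ∈ [24/37, 32/37) → index 8
j=8: u_8=133/165 ∈ [24/37, 32/37) → index 8
j=9: u_9=148/165 ∈ [32/37, 36/37) → index 9
j=10: u_10=163/165 ∈ [36/37, 1) → index 10

1 4 5 6 7 7 7 8 8 9 10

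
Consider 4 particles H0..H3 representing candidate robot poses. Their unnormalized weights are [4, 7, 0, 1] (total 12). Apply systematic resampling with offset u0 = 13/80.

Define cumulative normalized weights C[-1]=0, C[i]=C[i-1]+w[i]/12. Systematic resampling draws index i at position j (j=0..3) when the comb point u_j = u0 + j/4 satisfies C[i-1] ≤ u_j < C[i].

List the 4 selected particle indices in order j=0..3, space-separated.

0 1 1 1

C = [1/3, 11/12, 11/12, 1]
j=0: u_0=13/80 ∈ [0, 1/3) → index 0
j=1: u_1=33/80 ∈ [1/3, 11/12) → index 1
j=2: u_2=53/80 ∈ [1/3, 11/12) → index 1
j=3: u_3=73/80 ∈ [1/3, 11/12) → index 1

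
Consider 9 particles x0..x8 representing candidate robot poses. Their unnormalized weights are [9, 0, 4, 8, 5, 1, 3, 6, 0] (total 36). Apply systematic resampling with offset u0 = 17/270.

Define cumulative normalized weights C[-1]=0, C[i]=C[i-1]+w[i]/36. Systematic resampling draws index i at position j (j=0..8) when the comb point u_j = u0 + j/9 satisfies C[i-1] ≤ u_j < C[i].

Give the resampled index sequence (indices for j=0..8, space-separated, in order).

C = [1/4, 1/4, 13/36, 7/12, 13/18, 3/4, 5/6, 1, 1]
j=0: u_0=17/270 ∈ [0, 1/4) → index 0
j=1: u_1=47/270 ∈ [0, 1/4) → index 0
j=2: u_2=77/270 ∈ [1/4, 13/36) → index 2
j=3: u_3=107/270 ∈ [13/36, 7/12) → index 3
j=4: u_4=137/270 ∈ [13/36, 7/12) → index 3
j=5: u_5=167/270 ∈ [7/12, 13/18) → index 4
j=6: u_6=197/270 ∈ [13/18, 3/4) → index 5
j=7: u_7=227/270 ∈ [5/6, 1) → index 7
j=8: u_8=257/270 ∈ [5/6, 1) → index 7

0 0 2 3 3 4 5 7 7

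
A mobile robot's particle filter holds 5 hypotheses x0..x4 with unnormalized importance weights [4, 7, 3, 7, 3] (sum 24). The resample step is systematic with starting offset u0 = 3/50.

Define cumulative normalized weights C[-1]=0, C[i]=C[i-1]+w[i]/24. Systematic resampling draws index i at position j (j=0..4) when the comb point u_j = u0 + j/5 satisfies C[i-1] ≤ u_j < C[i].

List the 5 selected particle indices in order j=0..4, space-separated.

C = [1/6, 11/24, 7/12, 7/8, 1]
j=0: u_0=3/50 ∈ [0, 1/6) → index 0
j=1: u_1=13/50 ∈ [1/6, 11/24) → index 1
j=2: u_2=23/50 ∈ [11/24, 7/12) → index 2
j=3: u_3=33/50 ∈ [7/12, 7/8) → index 3
j=4: u_4=43/50 ∈ [7/12, 7/8) → index 3

0 1 2 3 3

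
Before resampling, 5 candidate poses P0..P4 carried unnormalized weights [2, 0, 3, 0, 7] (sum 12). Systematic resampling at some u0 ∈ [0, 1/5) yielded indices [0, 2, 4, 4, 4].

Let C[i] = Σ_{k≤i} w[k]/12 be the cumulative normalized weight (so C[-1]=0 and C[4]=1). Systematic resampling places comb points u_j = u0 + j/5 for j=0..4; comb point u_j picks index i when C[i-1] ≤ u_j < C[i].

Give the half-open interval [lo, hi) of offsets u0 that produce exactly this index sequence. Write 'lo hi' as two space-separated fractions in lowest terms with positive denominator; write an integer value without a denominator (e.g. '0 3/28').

C = [1/6, 1/6, 5/12, 5/12, 1]
j=0 picked index 0: u0 ∈ [0, 1/6)
j=1 picked index 2: u0 ∈ [-1/30, 13/60)
j=2 picked index 4: u0 ∈ [1/60, 3/5)
j=3 picked index 4: u0 ∈ [-11/60, 2/5)
j=4 picked index 4: u0 ∈ [-23/60, 1/5)
intersection: [1/60, 1/6)

1/60 1/6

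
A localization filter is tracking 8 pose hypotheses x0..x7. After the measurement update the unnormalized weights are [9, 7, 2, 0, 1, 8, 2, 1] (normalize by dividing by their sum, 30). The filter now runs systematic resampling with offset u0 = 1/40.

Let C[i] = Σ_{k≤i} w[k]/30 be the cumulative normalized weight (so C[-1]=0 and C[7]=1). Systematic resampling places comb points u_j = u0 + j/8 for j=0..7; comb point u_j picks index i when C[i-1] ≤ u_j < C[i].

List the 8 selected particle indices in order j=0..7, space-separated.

0 0 0 1 1 5 5 6

C = [3/10, 8/15, 3/5, 3/5, 19/30, 9/10, 29/30, 1]
j=0: u_0=1/40 ∈ [0, 3/10) → index 0
j=1: u_1=3/20 ∈ [0, 3/10) → index 0
j=2: u_2=11/40 ∈ [0, 3/10) → index 0
j=3: u_3=2/5 ∈ [3/10, 8/15) → index 1
j=4: u_4=21/40 ∈ [3/10, 8/15) → index 1
j=5: u_5=13/20 ∈ [19/30, 9/10) → index 5
j=6: u_6=31/40 ∈ [19/30, 9/10) → index 5
j=7: u_7=9/10 ∈ [9/10, 29/30) → index 6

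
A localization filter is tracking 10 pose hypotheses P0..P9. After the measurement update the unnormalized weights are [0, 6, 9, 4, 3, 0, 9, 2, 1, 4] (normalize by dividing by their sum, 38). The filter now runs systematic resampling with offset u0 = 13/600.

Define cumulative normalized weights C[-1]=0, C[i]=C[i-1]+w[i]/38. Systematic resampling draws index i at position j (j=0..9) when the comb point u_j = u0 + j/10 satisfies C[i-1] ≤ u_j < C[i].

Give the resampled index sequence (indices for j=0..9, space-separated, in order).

C = [0, 3/19, 15/38, 1/2, 11/19, 11/19, 31/38, 33/38, 17/19, 1]
j=0: u_0=13/600 ∈ [0, 3/19) → index 1
j=1: u_1=73/600 ∈ [0, 3/19) → index 1
j=2: u_2=133/600 ∈ [3/19, 15/38) → index 2
j=3: u_3=193/600 ∈ [3/19, 15/38) → index 2
j=4: u_4=253/600 ∈ [15/38, 1/2) → index 3
j=5: u_5=313/600 ∈ [1/2, 11/19) → index 4
j=6: u_6=373/600 ∈ [11/19, 31/38) → index 6
j=7: u_7=433/600 ∈ [11/19, 31/38) → index 6
j=8: u_8=493/600 ∈ [31/38, 33/38) → index 7
j=9: u_9=553/600 ∈ [17/19, 1) → index 9

1 1 2 2 3 4 6 6 7 9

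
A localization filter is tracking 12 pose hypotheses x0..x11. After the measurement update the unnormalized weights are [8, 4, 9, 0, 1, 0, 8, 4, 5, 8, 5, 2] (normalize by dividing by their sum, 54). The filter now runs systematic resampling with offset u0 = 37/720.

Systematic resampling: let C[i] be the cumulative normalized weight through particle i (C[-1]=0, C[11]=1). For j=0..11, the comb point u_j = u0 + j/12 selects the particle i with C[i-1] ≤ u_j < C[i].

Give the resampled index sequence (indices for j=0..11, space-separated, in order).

0 0 1 2 2 6 6 8 8 9 10 11

C = [4/27, 2/9, 7/18, 7/18, 11/27, 11/27, 5/9, 17/27, 13/18, 47/54, 26/27, 1]
j=0: u_0=37/720 ∈ [0, 4/27) → index 0
j=1: u_1=97/720 ∈ [0, 4/27) → index 0
j=2: u_2=157/720 ∈ [4/27, 2/9) → index 1
j=3: u_3=217/720 ∈ [2/9, 7/18) → index 2
j=4: u_4=277/720 ∈ [2/9, 7/18) → index 2
j=5: u_5=337/720 ∈ [11/27, 5/9) → index 6
j=6: u_6=397/720 ∈ [11/27, 5/9) → index 6
j=7: u_7=457/720 ∈ [17/27, 13/18) → index 8
j=8: u_8=517/720 ∈ [17/27, 13/18) → index 8
j=9: u_9=577/720 ∈ [13/18, 47/54) → index 9
j=10: u_10=637/720 ∈ [47/54, 26/27) → index 10
j=11: u_11=697/720 ∈ [26/27, 1) → index 11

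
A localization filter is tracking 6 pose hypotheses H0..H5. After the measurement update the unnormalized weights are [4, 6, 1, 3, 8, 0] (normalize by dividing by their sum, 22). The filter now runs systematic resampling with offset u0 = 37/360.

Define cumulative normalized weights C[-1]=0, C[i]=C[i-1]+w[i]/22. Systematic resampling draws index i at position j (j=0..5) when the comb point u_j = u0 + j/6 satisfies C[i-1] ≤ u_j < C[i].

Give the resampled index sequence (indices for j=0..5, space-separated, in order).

C = [2/11, 5/11, 1/2, 7/11, 1, 1]
j=0: u_0=37/360 ∈ [0, 2/11) → index 0
j=1: u_1=97/360 ∈ [2/11, 5/11) → index 1
j=2: u_2=157/360 ∈ [2/11, 5/11) → index 1
j=3: u_3=217/360 ∈ [1/2, 7/11) → index 3
j=4: u_4=277/360 ∈ [7/11, 1) → index 4
j=5: u_5=337/360 ∈ [7/11, 1) → index 4

0 1 1 3 4 4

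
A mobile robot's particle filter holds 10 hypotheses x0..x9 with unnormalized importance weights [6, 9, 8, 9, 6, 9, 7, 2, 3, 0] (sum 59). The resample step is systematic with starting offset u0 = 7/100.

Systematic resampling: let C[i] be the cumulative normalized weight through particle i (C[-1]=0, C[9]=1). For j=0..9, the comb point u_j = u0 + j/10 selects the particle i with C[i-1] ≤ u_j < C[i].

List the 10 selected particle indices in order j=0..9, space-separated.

C = [6/59, 15/59, 23/59, 32/59, 38/59, 47/59, 54/59, 56/59, 1, 1]
j=0: u_0=7/100 ∈ [0, 6/59) → index 0
j=1: u_1=17/100 ∈ [6/59, 15/59) → index 1
j=2: u_2=27/100 ∈ [15/59, 23/59) → index 2
j=3: u_3=37/100 ∈ [15/59, 23/59) → index 2
j=4: u_4=47/100 ∈ [23/59, 32/59) → index 3
j=5: u_5=57/100 ∈ [32/59, 38/59) → index 4
j=6: u_6=67/100 ∈ [38/59, 47/59) → index 5
j=7: u_7=77/100 ∈ [38/59, 47/59) → index 5
j=8: u_8=87/100 ∈ [47/59, 54/59) → index 6
j=9: u_9=97/100 ∈ [56/59, 1) → index 8

0 1 2 2 3 4 5 5 6 8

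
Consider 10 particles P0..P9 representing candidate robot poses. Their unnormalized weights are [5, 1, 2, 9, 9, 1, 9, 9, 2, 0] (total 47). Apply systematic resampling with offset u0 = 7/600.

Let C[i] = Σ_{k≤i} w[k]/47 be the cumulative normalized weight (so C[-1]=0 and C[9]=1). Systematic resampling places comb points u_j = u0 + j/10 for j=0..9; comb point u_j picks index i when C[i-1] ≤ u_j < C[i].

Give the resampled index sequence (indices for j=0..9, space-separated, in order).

0 1 3 3 4 4 6 6 7 7

C = [5/47, 6/47, 8/47, 17/47, 26/47, 27/47, 36/47, 45/47, 1, 1]
j=0: u_0=7/600 ∈ [0, 5/47) → index 0
j=1: u_1=67/600 ∈ [5/47, 6/47) → index 1
j=2: u_2=127/600 ∈ [8/47, 17/47) → index 3
j=3: u_3=187/600 ∈ [8/47, 17/47) → index 3
j=4: u_4=247/600 ∈ [17/47, 26/47) → index 4
j=5: u_5=307/600 ∈ [17/47, 26/47) → index 4
j=6: u_6=367/600 ∈ [27/47, 36/47) → index 6
j=7: u_7=427/600 ∈ [27/47, 36/47) → index 6
j=8: u_8=487/600 ∈ [36/47, 45/47) → index 7
j=9: u_9=547/600 ∈ [36/47, 45/47) → index 7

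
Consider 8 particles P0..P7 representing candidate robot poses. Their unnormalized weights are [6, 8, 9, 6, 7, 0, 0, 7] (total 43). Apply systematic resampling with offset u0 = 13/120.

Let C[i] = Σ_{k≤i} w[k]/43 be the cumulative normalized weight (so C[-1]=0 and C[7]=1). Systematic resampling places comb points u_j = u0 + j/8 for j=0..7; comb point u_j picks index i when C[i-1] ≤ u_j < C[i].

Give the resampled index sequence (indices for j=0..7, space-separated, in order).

0 1 2 2 3 4 7 7

C = [6/43, 14/43, 23/43, 29/43, 36/43, 36/43, 36/43, 1]
j=0: u_0=13/120 ∈ [0, 6/43) → index 0
j=1: u_1=7/30 ∈ [6/43, 14/43) → index 1
j=2: u_2=43/120 ∈ [14/43, 23/43) → index 2
j=3: u_3=29/60 ∈ [14/43, 23/43) → index 2
j=4: u_4=73/120 ∈ [23/43, 29/43) → index 3
j=5: u_5=11/15 ∈ [29/43, 36/43) → index 4
j=6: u_6=103/120 ∈ [36/43, 1) → index 7
j=7: u_7=59/60 ∈ [36/43, 1) → index 7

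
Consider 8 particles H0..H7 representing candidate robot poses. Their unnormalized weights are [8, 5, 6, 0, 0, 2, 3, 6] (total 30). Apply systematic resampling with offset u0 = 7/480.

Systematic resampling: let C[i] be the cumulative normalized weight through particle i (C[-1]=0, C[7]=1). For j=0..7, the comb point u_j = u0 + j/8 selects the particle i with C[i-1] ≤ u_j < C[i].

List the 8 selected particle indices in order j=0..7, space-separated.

0 0 0 1 2 5 6 7

C = [4/15, 13/30, 19/30, 19/30, 19/30, 7/10, 4/5, 1]
j=0: u_0=7/480 ∈ [0, 4/15) → index 0
j=1: u_1=67/480 ∈ [0, 4/15) → index 0
j=2: u_2=127/480 ∈ [0, 4/15) → index 0
j=3: u_3=187/480 ∈ [4/15, 13/30) → index 1
j=4: u_4=247/480 ∈ [13/30, 19/30) → index 2
j=5: u_5=307/480 ∈ [19/30, 7/10) → index 5
j=6: u_6=367/480 ∈ [7/10, 4/5) → index 6
j=7: u_7=427/480 ∈ [4/5, 1) → index 7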